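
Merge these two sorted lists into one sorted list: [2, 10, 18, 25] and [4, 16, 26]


List A: [2, 10, 18, 25]
List B: [4, 16, 26]
Repeatedly compare the front elements and take the smaller:
  2 vs 4 -> take 2
  10 vs 4 -> take 4
  10 vs 16 -> take 10
  18 vs 16 -> take 16
  18 vs 26 -> take 18
  25 vs 26 -> take 25
  A is exhausted; append the rest of B: [26]
Final answer: [2, 4, 10, 16, 18, 25, 26]


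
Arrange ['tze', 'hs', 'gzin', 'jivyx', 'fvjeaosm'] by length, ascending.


Compute lengths:
  'tze' has length 3
  'hs' has length 2
  'gzin' has length 4
  'jivyx' has length 5
  'fvjeaosm' has length 8
Lengths in increasing order: 2 < 3 < 4 < 5 < 8
Listing the words in that order gives the answer.
Final answer: ['hs', 'tze', 'gzin', 'jivyx', 'fvjeaosm']


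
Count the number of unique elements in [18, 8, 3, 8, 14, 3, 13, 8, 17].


List all unique values:
Distinct values: [3, 8, 13, 14, 17, 18]
Count = 6
Final answer: 6


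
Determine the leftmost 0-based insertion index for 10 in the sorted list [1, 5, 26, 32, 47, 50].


List is sorted: [1, 5, 26, 32, 47, 50]
We need the leftmost position where 10 can be inserted, i.e. the first index whose element is >= 10 (or the end of the list if none is).
Binary search with low=0, high=6 (0-based indices):
  low=0, high=6, mid=3: a[3]=32 >= 10, so high = 3
  low=0, high=3, mid=1: a[1]=5 < 10, so low = 2
  low=2, high=3, mid=2: a[2]=26 >= 10, so high = 2
Now low = high = 2, so the insertion index is 2.
Final answer: 2


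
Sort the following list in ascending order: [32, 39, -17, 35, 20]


Original list: [32, 39, -17, 35, 20]
Repeatedly take the smallest remaining element:
  Remaining [32, 39, -17, 35, 20] -> smallest is -17
  Remaining [32, 39, 35, 20] -> smallest is 20
  Remaining [32, 39, 35] -> smallest is 32
  Remaining [39, 35] -> smallest is 35
  Remaining [39] -> smallest is 39
Collecting the picks in order gives the sorted list.
Final answer: [-17, 20, 32, 35, 39]


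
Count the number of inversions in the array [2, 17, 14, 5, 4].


For each element, count the later elements that are smaller than it:
  2 (index 0): smaller elements after it = [] -> 0
  17 (index 1): smaller elements after it = [14, 5, 4] -> 3
  14 (index 2): smaller elements after it = [5, 4] -> 2
  5 (index 3): smaller elements after it = [4] -> 1
Total inversions = 0 + 3 + 2 + 1 = 6
Final answer: 6


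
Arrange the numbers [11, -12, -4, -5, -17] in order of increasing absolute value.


Compute absolute values:
  |11| = 11
  |-12| = 12
  |-4| = 4
  |-5| = 5
  |-17| = 17
Absolute values in increasing order: 4 < 5 < 11 < 12 < 17
Listing the original numbers in that order gives the answer.
Final answer: [-4, -5, 11, -12, -17]


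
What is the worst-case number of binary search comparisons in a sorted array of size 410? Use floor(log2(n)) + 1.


Binary search halves the search space each step.
Maximum comparisons = floor(log2(410)) + 1
log2(410) = 8.6795
floor(log2(410)) = 8, so 8 + 1 = 9
Final answer: 9


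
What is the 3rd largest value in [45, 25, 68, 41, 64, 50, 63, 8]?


Sort descending: [68, 64, 63, 50, 45, 41, 25, 8]
The 3rd element (1-indexed) is at index 2.
Value = 63
Final answer: 63


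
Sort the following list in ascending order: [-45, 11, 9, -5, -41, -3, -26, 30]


Original list: [-45, 11, 9, -5, -41, -3, -26, 30]
Repeatedly take the smallest remaining element:
  Remaining [-45, 11, 9, -5, -41, -3, -26, 30] -> smallest is -45
  Remaining [11, 9, -5, -41, -3, -26, 30] -> smallest is -41
  Remaining [11, 9, -5, -3, -26, 30] -> smallest is -26
  Remaining [11, 9, -5, -3, 30] -> smallest is -5
  Remaining [11, 9, -3, 30] -> smallest is -3
  Remaining [11, 9, 30] -> smallest is 9
  Remaining [11, 30] -> smallest is 11
  Remaining [30] -> smallest is 30
Collecting the picks in order gives the sorted list.
Final answer: [-45, -41, -26, -5, -3, 9, 11, 30]


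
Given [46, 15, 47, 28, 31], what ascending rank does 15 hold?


Sort ascending: [15, 28, 31, 46, 47]
Find 15 in the sorted list.
15 is at position 1 (1-indexed).
Final answer: 1


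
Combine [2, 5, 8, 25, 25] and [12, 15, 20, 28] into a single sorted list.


List A: [2, 5, 8, 25, 25]
List B: [12, 15, 20, 28]
Repeatedly compare the front elements and take the smaller:
  2 vs 12 -> take 2
  5 vs 12 -> take 5
  8 vs 12 -> take 8
  25 vs 12 -> take 12
  25 vs 15 -> take 15
  25 vs 20 -> take 20
  25 vs 28 -> take 25
  25 vs 28 -> take 25
  A is exhausted; append the rest of B: [28]
Final answer: [2, 5, 8, 12, 15, 20, 25, 25, 28]


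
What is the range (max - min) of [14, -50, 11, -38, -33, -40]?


Maximum value: 14
Minimum value: -50
Range = 14 - (-50) = 64
Final answer: 64


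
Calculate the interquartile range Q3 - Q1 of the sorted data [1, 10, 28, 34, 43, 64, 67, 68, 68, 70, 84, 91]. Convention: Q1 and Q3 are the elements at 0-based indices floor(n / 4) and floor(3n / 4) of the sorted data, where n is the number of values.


The data has n = 12 elements.
Q1 index = floor(12 / 4) = floor(3) = 3; Q3 index = floor(3 * 12 / 4) = floor(9) = 9
Q1 = element at index 3 = 34
Q3 = element at index 9 = 70
IQR = 70 - 34 = 36
Final answer: 36


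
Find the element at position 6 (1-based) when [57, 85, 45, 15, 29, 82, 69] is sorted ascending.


Sort ascending: [15, 29, 45, 57, 69, 82, 85]
The 6th element (1-indexed) is at index 5.
Value = 82
Final answer: 82


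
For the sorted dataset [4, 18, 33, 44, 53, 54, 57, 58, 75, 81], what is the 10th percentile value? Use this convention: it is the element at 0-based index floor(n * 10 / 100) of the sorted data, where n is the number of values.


The dataset has n = 10 elements.
Index = floor(10 * 10 / 100) = floor(100 / 100) = floor(1) = 1
Counting from index 0 in the sorted data, the element at index 1 is 18.
Final answer: 18


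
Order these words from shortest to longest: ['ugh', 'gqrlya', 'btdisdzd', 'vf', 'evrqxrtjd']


Compute lengths:
  'ugh' has length 3
  'gqrlya' has length 6
  'btdisdzd' has length 8
  'vf' has length 2
  'evrqxrtjd' has length 9
Lengths in increasing order: 2 < 3 < 6 < 8 < 9
Listing the words in that order gives the answer.
Final answer: ['vf', 'ugh', 'gqrlya', 'btdisdzd', 'evrqxrtjd']


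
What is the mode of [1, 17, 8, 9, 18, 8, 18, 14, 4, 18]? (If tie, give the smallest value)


Count the frequency of each value:
  1 appears 1 time(s)
  4 appears 1 time(s)
  8 appears 2 time(s)
  9 appears 1 time(s)
  14 appears 1 time(s)
  17 appears 1 time(s)
  18 appears 3 time(s)
Maximum frequency is 3.
Only 18 reaches that frequency, so it is the mode.
Final answer: 18


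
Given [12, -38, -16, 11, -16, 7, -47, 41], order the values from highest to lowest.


Original list: [12, -38, -16, 11, -16, 7, -47, 41]
Repeatedly take the largest remaining element:
  Remaining [12, -38, -16, 11, -16, 7, -47, 41] -> largest is 41
  Remaining [12, -38, -16, 11, -16, 7, -47] -> largest is 12
  Remaining [-38, -16, 11, -16, 7, -47] -> largest is 11
  Remaining [-38, -16, -16, 7, -47] -> largest is 7
  Remaining [-38, -16, -16, -47] -> largest is -16
  Remaining [-38, -16, -47] -> largest is -16
  Remaining [-38, -47] -> largest is -38
  Remaining [-47] -> largest is -47
Collecting the picks in order gives the descending list.
Final answer: [41, 12, 11, 7, -16, -16, -38, -47]


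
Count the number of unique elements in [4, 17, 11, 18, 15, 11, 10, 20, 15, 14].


List all unique values:
Distinct values: [4, 10, 11, 14, 15, 17, 18, 20]
Count = 8
Final answer: 8


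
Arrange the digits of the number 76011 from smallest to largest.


The number 76011 has digits: 7, 6, 0, 1, 1
Sorted: 0, 1, 1, 6, 7
Joining the sorted digits gives the result.
Final answer: 01167


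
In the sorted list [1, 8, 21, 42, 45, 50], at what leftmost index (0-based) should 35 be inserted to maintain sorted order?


List is sorted: [1, 8, 21, 42, 45, 50]
We need the leftmost position where 35 can be inserted, i.e. the first index whose element is >= 35 (or the end of the list if none is).
Binary search with low=0, high=6 (0-based indices):
  low=0, high=6, mid=3: a[3]=42 >= 35, so high = 3
  low=0, high=3, mid=1: a[1]=8 < 35, so low = 2
  low=2, high=3, mid=2: a[2]=21 < 35, so low = 3
Now low = high = 3, so the insertion index is 3.
Final answer: 3


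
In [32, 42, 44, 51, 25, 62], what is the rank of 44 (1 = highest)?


Sort descending: [62, 51, 44, 42, 32, 25]
Find 44 in the sorted list.
44 is at position 3.
Final answer: 3


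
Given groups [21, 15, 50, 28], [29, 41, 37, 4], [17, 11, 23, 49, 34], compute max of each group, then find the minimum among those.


Find max of each group:
  Group 1: [21, 15, 50, 28] -> max = 50
  Group 2: [29, 41, 37, 4] -> max = 41
  Group 3: [17, 11, 23, 49, 34] -> max = 49
Maxes: [50, 41, 49]
Minimum of maxes = 41
Final answer: 41


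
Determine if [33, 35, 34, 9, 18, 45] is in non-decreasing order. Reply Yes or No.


Check consecutive pairs:
  33 <= 35? True
  35 <= 34? False
  34 <= 9? False
  9 <= 18? True
  18 <= 45? True
2 consecutive pair(s) are out of order, so the list is not sorted.
Final answer: No


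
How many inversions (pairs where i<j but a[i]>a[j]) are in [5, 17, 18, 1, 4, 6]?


For each element, count the later elements that are smaller than it:
  5 (index 0): smaller elements after it = [1, 4] -> 2
  17 (index 1): smaller elements after it = [1, 4, 6] -> 3
  18 (index 2): smaller elements after it = [1, 4, 6] -> 3
  1 (index 3): smaller elements after it = [] -> 0
  4 (index 4): smaller elements after it = [] -> 0
Total inversions = 2 + 3 + 3 + 0 + 0 = 8
Final answer: 8


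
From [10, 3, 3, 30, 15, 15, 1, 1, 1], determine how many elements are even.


Check each element:
  10 is even
  3 is odd
  3 is odd
  30 is even
  15 is odd
  15 is odd
  1 is odd
  1 is odd
  1 is odd
Evens: [10, 30]
Count of evens = 2
Final answer: 2


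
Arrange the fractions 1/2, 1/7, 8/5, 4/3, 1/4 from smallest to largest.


Convert to decimal for comparison:
  1/2 = 0.5
  1/7 = 0.1429
  8/5 = 1.6
  4/3 = 1.3333
  1/4 = 0.25
Decimals in increasing order: 0.1429 < 0.25 < 0.5 < 1.3333 < 1.6
Writing each back as its fraction gives the sorted order.
Final answer: 1/7, 1/4, 1/2, 4/3, 8/5


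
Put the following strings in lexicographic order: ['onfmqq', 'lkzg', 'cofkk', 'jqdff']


Compare strings character by character (the first differing letter decides):
  'cofkk' < 'jqdff' since 'c' < 'j' at position 1
  'jqdff' < 'lkzg' since 'j' < 'l' at position 1
  'lkzg' < 'onfmqq' since 'l' < 'o' at position 1
Chaining these comparisons gives the alphabetical order.
Final answer: ['cofkk', 'jqdff', 'lkzg', 'onfmqq']


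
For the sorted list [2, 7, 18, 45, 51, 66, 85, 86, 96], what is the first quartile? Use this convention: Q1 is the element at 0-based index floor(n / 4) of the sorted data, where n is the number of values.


The list has n = 9 elements.
Q1 index = floor(9 / 4) = floor(2.25) = 2
Counting from index 0 in the sorted data, the element at index 2 is 18.
Final answer: 18


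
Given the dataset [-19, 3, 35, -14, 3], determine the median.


First, sort the list: [-19, -14, 3, 3, 35]
The list has 5 elements (odd count).
The middle index is 2 (0-based), and the element there is 3.
Final answer: 3


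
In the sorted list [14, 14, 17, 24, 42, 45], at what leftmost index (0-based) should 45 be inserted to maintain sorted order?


List is sorted: [14, 14, 17, 24, 42, 45]
We need the leftmost position where 45 can be inserted, i.e. the first index whose element is >= 45 (or the end of the list if none is).
Binary search with low=0, high=6 (0-based indices):
  low=0, high=6, mid=3: a[3]=24 < 45, so low = 4
  low=4, high=6, mid=5: a[5]=45 >= 45, so high = 5
  low=4, high=5, mid=4: a[4]=42 < 45, so low = 5
Now low = high = 5, so the insertion index is 5.
Final answer: 5


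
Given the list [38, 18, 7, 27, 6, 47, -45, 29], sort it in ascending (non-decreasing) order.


Original list: [38, 18, 7, 27, 6, 47, -45, 29]
Repeatedly take the smallest remaining element:
  Remaining [38, 18, 7, 27, 6, 47, -45, 29] -> smallest is -45
  Remaining [38, 18, 7, 27, 6, 47, 29] -> smallest is 6
  Remaining [38, 18, 7, 27, 47, 29] -> smallest is 7
  Remaining [38, 18, 27, 47, 29] -> smallest is 18
  Remaining [38, 27, 47, 29] -> smallest is 27
  Remaining [38, 47, 29] -> smallest is 29
  Remaining [38, 47] -> smallest is 38
  Remaining [47] -> smallest is 47
Collecting the picks in order gives the sorted list.
Final answer: [-45, 6, 7, 18, 27, 29, 38, 47]


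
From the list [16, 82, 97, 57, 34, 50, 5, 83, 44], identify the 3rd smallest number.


Sort ascending: [5, 16, 34, 44, 50, 57, 82, 83, 97]
The 3rd element (1-indexed) is at index 2.
Value = 34
Final answer: 34


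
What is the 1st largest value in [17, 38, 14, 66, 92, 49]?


Sort descending: [92, 66, 49, 38, 17, 14]
The 1st element (1-indexed) is at index 0.
Value = 92
Final answer: 92


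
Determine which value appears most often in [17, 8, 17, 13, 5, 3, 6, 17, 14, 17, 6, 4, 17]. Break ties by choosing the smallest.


Count the frequency of each value:
  3 appears 1 time(s)
  4 appears 1 time(s)
  5 appears 1 time(s)
  6 appears 2 time(s)
  8 appears 1 time(s)
  13 appears 1 time(s)
  14 appears 1 time(s)
  17 appears 5 time(s)
Maximum frequency is 5.
Only 17 reaches that frequency, so it is the mode.
Final answer: 17


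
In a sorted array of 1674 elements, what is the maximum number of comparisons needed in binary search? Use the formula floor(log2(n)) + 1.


Binary search halves the search space each step.
Maximum comparisons = floor(log2(1674)) + 1
log2(1674) = 10.7091
floor(log2(1674)) = 10, so 10 + 1 = 11
Final answer: 11


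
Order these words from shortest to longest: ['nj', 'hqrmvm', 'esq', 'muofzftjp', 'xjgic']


Compute lengths:
  'nj' has length 2
  'hqrmvm' has length 6
  'esq' has length 3
  'muofzftjp' has length 9
  'xjgic' has length 5
Lengths in increasing order: 2 < 3 < 5 < 6 < 9
Listing the words in that order gives the answer.
Final answer: ['nj', 'esq', 'xjgic', 'hqrmvm', 'muofzftjp']


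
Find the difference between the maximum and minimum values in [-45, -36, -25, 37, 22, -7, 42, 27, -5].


Maximum value: 42
Minimum value: -45
Range = 42 - (-45) = 87
Final answer: 87


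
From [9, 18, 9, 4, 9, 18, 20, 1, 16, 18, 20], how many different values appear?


List all unique values:
Distinct values: [1, 4, 9, 16, 18, 20]
Count = 6
Final answer: 6


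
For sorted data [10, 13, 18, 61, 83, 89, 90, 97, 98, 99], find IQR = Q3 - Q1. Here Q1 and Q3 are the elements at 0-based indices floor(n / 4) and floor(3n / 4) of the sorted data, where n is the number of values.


The data has n = 10 elements.
Q1 index = floor(10 / 4) = floor(2.5) = 2; Q3 index = floor(3 * 10 / 4) = floor(7.5) = 7
Q1 = element at index 2 = 18
Q3 = element at index 7 = 97
IQR = 97 - 18 = 79
Final answer: 79


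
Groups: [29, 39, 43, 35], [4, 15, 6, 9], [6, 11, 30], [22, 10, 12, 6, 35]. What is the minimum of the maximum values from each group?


Find max of each group:
  Group 1: [29, 39, 43, 35] -> max = 43
  Group 2: [4, 15, 6, 9] -> max = 15
  Group 3: [6, 11, 30] -> max = 30
  Group 4: [22, 10, 12, 6, 35] -> max = 35
Maxes: [43, 15, 30, 35]
Minimum of maxes = 15
Final answer: 15


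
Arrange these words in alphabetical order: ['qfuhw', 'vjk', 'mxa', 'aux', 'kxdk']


Compare strings character by character (the first differing letter decides):
  'aux' < 'kxdk' since 'a' < 'k' at position 1
  'kxdk' < 'mxa' since 'k' < 'm' at position 1
  'mxa' < 'qfuhw' since 'm' < 'q' at position 1
  'qfuhw' < 'vjk' since 'q' < 'v' at position 1
Chaining these comparisons gives the alphabetical order.
Final answer: ['aux', 'kxdk', 'mxa', 'qfuhw', 'vjk']


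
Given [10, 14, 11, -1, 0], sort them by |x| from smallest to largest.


Compute absolute values:
  |10| = 10
  |14| = 14
  |11| = 11
  |-1| = 1
  |0| = 0
Absolute values in increasing order: 0 < 1 < 10 < 11 < 14
Listing the original numbers in that order gives the answer.
Final answer: [0, -1, 10, 11, 14]


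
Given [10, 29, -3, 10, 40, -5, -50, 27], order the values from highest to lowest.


Original list: [10, 29, -3, 10, 40, -5, -50, 27]
Repeatedly take the largest remaining element:
  Remaining [10, 29, -3, 10, 40, -5, -50, 27] -> largest is 40
  Remaining [10, 29, -3, 10, -5, -50, 27] -> largest is 29
  Remaining [10, -3, 10, -5, -50, 27] -> largest is 27
  Remaining [10, -3, 10, -5, -50] -> largest is 10
  Remaining [-3, 10, -5, -50] -> largest is 10
  Remaining [-3, -5, -50] -> largest is -3
  Remaining [-5, -50] -> largest is -5
  Remaining [-50] -> largest is -50
Collecting the picks in order gives the descending list.
Final answer: [40, 29, 27, 10, 10, -3, -5, -50]


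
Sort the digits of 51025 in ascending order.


The number 51025 has digits: 5, 1, 0, 2, 5
Sorted: 0, 1, 2, 5, 5
Joining the sorted digits gives the result.
Final answer: 01255


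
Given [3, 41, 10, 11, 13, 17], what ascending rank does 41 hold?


Sort ascending: [3, 10, 11, 13, 17, 41]
Find 41 in the sorted list.
41 is at position 6 (1-indexed).
Final answer: 6


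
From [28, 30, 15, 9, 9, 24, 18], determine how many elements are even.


Check each element:
  28 is even
  30 is even
  15 is odd
  9 is odd
  9 is odd
  24 is even
  18 is even
Evens: [28, 30, 24, 18]
Count of evens = 4
Final answer: 4


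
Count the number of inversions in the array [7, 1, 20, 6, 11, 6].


For each element, count the later elements that are smaller than it:
  7 (index 0): smaller elements after it = [1, 6, 6] -> 3
  1 (index 1): smaller elements after it = [] -> 0
  20 (index 2): smaller elements after it = [6, 11, 6] -> 3
  6 (index 3): smaller elements after it = [] -> 0
  11 (index 4): smaller elements after it = [6] -> 1
Total inversions = 3 + 0 + 3 + 0 + 1 = 7
Final answer: 7


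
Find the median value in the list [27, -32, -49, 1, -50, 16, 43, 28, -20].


First, sort the list: [-50, -49, -32, -20, 1, 16, 27, 28, 43]
The list has 9 elements (odd count).
The middle index is 4 (0-based), and the element there is 1.
Final answer: 1


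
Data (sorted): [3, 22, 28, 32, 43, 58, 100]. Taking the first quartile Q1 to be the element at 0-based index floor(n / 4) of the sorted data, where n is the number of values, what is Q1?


The list has n = 7 elements.
Q1 index = floor(7 / 4) = floor(1.75) = 1
Counting from index 0 in the sorted data, the element at index 1 is 22.
Final answer: 22


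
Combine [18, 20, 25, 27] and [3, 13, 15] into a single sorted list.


List A: [18, 20, 25, 27]
List B: [3, 13, 15]
Repeatedly compare the front elements and take the smaller:
  18 vs 3 -> take 3
  18 vs 13 -> take 13
  18 vs 15 -> take 15
  B is exhausted; append the rest of A: [18, 20, 25, 27]
Final answer: [3, 13, 15, 18, 20, 25, 27]


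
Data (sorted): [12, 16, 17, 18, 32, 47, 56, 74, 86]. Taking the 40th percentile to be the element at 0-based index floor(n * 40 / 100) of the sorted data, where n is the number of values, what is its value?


The dataset has n = 9 elements.
Index = floor(9 * 40 / 100) = floor(360 / 100) = floor(3.6) = 3
Counting from index 0 in the sorted data, the element at index 3 is 18.
Final answer: 18


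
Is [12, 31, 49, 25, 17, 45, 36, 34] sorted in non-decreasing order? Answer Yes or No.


Check consecutive pairs:
  12 <= 31? True
  31 <= 49? True
  49 <= 25? False
  25 <= 17? False
  17 <= 45? True
  45 <= 36? False
  36 <= 34? False
4 consecutive pair(s) are out of order, so the list is not sorted.
Final answer: No


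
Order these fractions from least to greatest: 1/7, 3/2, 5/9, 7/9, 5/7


Convert to decimal for comparison:
  1/7 = 0.1429
  3/2 = 1.5
  5/9 = 0.5556
  7/9 = 0.7778
  5/7 = 0.7143
Decimals in increasing order: 0.1429 < 0.5556 < 0.7143 < 0.7778 < 1.5
Writing each back as its fraction gives the sorted order.
Final answer: 1/7, 5/9, 5/7, 7/9, 3/2


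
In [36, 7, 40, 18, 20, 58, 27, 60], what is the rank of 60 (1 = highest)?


Sort descending: [60, 58, 40, 36, 27, 20, 18, 7]
Find 60 in the sorted list.
60 is at position 1.
Final answer: 1


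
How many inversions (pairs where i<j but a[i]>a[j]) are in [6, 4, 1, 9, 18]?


For each element, count the later elements that are smaller than it:
  6 (index 0): smaller elements after it = [4, 1] -> 2
  4 (index 1): smaller elements after it = [1] -> 1
  1 (index 2): smaller elements after it = [] -> 0
  9 (index 3): smaller elements after it = [] -> 0
Total inversions = 2 + 1 + 0 + 0 = 3
Final answer: 3


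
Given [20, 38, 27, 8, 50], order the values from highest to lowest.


Original list: [20, 38, 27, 8, 50]
Repeatedly take the largest remaining element:
  Remaining [20, 38, 27, 8, 50] -> largest is 50
  Remaining [20, 38, 27, 8] -> largest is 38
  Remaining [20, 27, 8] -> largest is 27
  Remaining [20, 8] -> largest is 20
  Remaining [8] -> largest is 8
Collecting the picks in order gives the descending list.
Final answer: [50, 38, 27, 20, 8]


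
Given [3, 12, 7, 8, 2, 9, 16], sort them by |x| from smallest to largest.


Compute absolute values:
  |3| = 3
  |12| = 12
  |7| = 7
  |8| = 8
  |2| = 2
  |9| = 9
  |16| = 16
Absolute values in increasing order: 2 < 3 < 7 < 8 < 9 < 12 < 16
Listing the original numbers in that order gives the answer.
Final answer: [2, 3, 7, 8, 9, 12, 16]


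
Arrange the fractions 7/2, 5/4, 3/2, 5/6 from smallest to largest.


Convert to decimal for comparison:
  7/2 = 3.5
  5/4 = 1.25
  3/2 = 1.5
  5/6 = 0.8333
Decimals in increasing order: 0.8333 < 1.25 < 1.5 < 3.5
Writing each back as its fraction gives the sorted order.
Final answer: 5/6, 5/4, 3/2, 7/2


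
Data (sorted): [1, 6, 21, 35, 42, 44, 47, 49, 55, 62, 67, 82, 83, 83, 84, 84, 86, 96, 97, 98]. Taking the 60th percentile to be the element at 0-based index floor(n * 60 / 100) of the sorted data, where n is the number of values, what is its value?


The dataset has n = 20 elements.
Index = floor(20 * 60 / 100) = floor(1200 / 100) = floor(12) = 12
Counting from index 0 in the sorted data, the element at index 12 is 83.
Final answer: 83


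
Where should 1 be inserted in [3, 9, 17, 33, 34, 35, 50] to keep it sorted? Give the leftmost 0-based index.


List is sorted: [3, 9, 17, 33, 34, 35, 50]
We need the leftmost position where 1 can be inserted, i.e. the first index whose element is >= 1 (or the end of the list if none is).
Binary search with low=0, high=7 (0-based indices):
  low=0, high=7, mid=3: a[3]=33 >= 1, so high = 3
  low=0, high=3, mid=1: a[1]=9 >= 1, so high = 1
  low=0, high=1, mid=0: a[0]=3 >= 1, so high = 0
Now low = high = 0, so the insertion index is 0.
Final answer: 0


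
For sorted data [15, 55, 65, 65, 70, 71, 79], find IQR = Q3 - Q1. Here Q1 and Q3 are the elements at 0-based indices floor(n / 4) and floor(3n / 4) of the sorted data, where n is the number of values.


The data has n = 7 elements.
Q1 index = floor(7 / 4) = floor(1.75) = 1; Q3 index = floor(3 * 7 / 4) = floor(5.25) = 5
Q1 = element at index 1 = 55
Q3 = element at index 5 = 71
IQR = 71 - 55 = 16
Final answer: 16


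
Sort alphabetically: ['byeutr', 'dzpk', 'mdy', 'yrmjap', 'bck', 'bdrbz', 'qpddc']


Compare strings character by character (the first differing letter decides):
  'bck' < 'bdrbz' since 'c' < 'd' at position 2
  'bdrbz' < 'byeutr' since 'd' < 'y' at position 2
  'byeutr' < 'dzpk' since 'b' < 'd' at position 1
  'dzpk' < 'mdy' since 'd' < 'm' at position 1
  'mdy' < 'qpddc' since 'm' < 'q' at position 1
  'qpddc' < 'yrmjap' since 'q' < 'y' at position 1
Chaining these comparisons gives the alphabetical order.
Final answer: ['bck', 'bdrbz', 'byeutr', 'dzpk', 'mdy', 'qpddc', 'yrmjap']


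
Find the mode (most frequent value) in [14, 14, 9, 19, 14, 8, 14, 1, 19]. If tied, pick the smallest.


Count the frequency of each value:
  1 appears 1 time(s)
  8 appears 1 time(s)
  9 appears 1 time(s)
  14 appears 4 time(s)
  19 appears 2 time(s)
Maximum frequency is 4.
Only 14 reaches that frequency, so it is the mode.
Final answer: 14


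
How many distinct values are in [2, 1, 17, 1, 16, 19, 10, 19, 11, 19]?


List all unique values:
Distinct values: [1, 2, 10, 11, 16, 17, 19]
Count = 7
Final answer: 7


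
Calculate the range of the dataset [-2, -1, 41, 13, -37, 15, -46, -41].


Maximum value: 41
Minimum value: -46
Range = 41 - (-46) = 87
Final answer: 87


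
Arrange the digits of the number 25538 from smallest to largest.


The number 25538 has digits: 2, 5, 5, 3, 8
Sorted: 2, 3, 5, 5, 8
Joining the sorted digits gives the result.
Final answer: 23558


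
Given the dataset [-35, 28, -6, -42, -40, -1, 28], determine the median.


First, sort the list: [-42, -40, -35, -6, -1, 28, 28]
The list has 7 elements (odd count).
The middle index is 3 (0-based), and the element there is -6.
Final answer: -6


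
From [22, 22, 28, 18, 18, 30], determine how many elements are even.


Check each element:
  22 is even
  22 is even
  28 is even
  18 is even
  18 is even
  30 is even
Evens: [22, 22, 28, 18, 18, 30]
Count of evens = 6
Final answer: 6


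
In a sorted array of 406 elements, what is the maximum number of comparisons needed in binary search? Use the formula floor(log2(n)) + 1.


Binary search halves the search space each step.
Maximum comparisons = floor(log2(406)) + 1
log2(406) = 8.6653
floor(log2(406)) = 8, so 8 + 1 = 9
Final answer: 9


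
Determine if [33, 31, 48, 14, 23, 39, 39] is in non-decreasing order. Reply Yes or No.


Check consecutive pairs:
  33 <= 31? False
  31 <= 48? True
  48 <= 14? False
  14 <= 23? True
  23 <= 39? True
  39 <= 39? True
2 consecutive pair(s) are out of order, so the list is not sorted.
Final answer: No


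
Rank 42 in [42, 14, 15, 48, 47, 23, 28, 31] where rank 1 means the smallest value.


Sort ascending: [14, 15, 23, 28, 31, 42, 47, 48]
Find 42 in the sorted list.
42 is at position 6 (1-indexed).
Final answer: 6


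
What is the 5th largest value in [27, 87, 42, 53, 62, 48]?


Sort descending: [87, 62, 53, 48, 42, 27]
The 5th element (1-indexed) is at index 4.
Value = 42
Final answer: 42


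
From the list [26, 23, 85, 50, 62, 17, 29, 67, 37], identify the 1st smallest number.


Sort ascending: [17, 23, 26, 29, 37, 50, 62, 67, 85]
The 1st element (1-indexed) is at index 0.
Value = 17
Final answer: 17


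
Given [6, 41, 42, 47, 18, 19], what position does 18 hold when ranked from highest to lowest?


Sort descending: [47, 42, 41, 19, 18, 6]
Find 18 in the sorted list.
18 is at position 5.
Final answer: 5


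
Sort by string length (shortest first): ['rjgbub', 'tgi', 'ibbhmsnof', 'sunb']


Compute lengths:
  'rjgbub' has length 6
  'tgi' has length 3
  'ibbhmsnof' has length 9
  'sunb' has length 4
Lengths in increasing order: 3 < 4 < 6 < 9
Listing the words in that order gives the answer.
Final answer: ['tgi', 'sunb', 'rjgbub', 'ibbhmsnof']


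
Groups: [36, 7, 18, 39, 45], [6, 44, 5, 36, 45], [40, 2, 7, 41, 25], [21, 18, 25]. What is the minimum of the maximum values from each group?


Find max of each group:
  Group 1: [36, 7, 18, 39, 45] -> max = 45
  Group 2: [6, 44, 5, 36, 45] -> max = 45
  Group 3: [40, 2, 7, 41, 25] -> max = 41
  Group 4: [21, 18, 25] -> max = 25
Maxes: [45, 45, 41, 25]
Minimum of maxes = 25
Final answer: 25


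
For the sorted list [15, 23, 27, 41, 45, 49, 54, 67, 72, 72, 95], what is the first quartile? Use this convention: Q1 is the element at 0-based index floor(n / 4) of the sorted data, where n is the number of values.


The list has n = 11 elements.
Q1 index = floor(11 / 4) = floor(2.75) = 2
Counting from index 0 in the sorted data, the element at index 2 is 27.
Final answer: 27


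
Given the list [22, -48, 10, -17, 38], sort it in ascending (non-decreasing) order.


Original list: [22, -48, 10, -17, 38]
Repeatedly take the smallest remaining element:
  Remaining [22, -48, 10, -17, 38] -> smallest is -48
  Remaining [22, 10, -17, 38] -> smallest is -17
  Remaining [22, 10, 38] -> smallest is 10
  Remaining [22, 38] -> smallest is 22
  Remaining [38] -> smallest is 38
Collecting the picks in order gives the sorted list.
Final answer: [-48, -17, 10, 22, 38]


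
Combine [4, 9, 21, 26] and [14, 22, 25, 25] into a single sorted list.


List A: [4, 9, 21, 26]
List B: [14, 22, 25, 25]
Repeatedly compare the front elements and take the smaller:
  4 vs 14 -> take 4
  9 vs 14 -> take 9
  21 vs 14 -> take 14
  21 vs 22 -> take 21
  26 vs 22 -> take 22
  26 vs 25 -> take 25
  26 vs 25 -> take 25
  B is exhausted; append the rest of A: [26]
Final answer: [4, 9, 14, 21, 22, 25, 25, 26]


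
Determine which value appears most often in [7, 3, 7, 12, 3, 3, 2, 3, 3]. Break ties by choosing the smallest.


Count the frequency of each value:
  2 appears 1 time(s)
  3 appears 5 time(s)
  7 appears 2 time(s)
  12 appears 1 time(s)
Maximum frequency is 5.
Only 3 reaches that frequency, so it is the mode.
Final answer: 3


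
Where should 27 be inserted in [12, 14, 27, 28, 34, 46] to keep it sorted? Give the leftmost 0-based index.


List is sorted: [12, 14, 27, 28, 34, 46]
We need the leftmost position where 27 can be inserted, i.e. the first index whose element is >= 27 (or the end of the list if none is).
Binary search with low=0, high=6 (0-based indices):
  low=0, high=6, mid=3: a[3]=28 >= 27, so high = 3
  low=0, high=3, mid=1: a[1]=14 < 27, so low = 2
  low=2, high=3, mid=2: a[2]=27 >= 27, so high = 2
Now low = high = 2, so the insertion index is 2.
Final answer: 2


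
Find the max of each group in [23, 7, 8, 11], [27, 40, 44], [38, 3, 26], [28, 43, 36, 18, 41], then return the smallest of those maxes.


Find max of each group:
  Group 1: [23, 7, 8, 11] -> max = 23
  Group 2: [27, 40, 44] -> max = 44
  Group 3: [38, 3, 26] -> max = 38
  Group 4: [28, 43, 36, 18, 41] -> max = 43
Maxes: [23, 44, 38, 43]
Minimum of maxes = 23
Final answer: 23


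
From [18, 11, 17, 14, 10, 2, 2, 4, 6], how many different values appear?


List all unique values:
Distinct values: [2, 4, 6, 10, 11, 14, 17, 18]
Count = 8
Final answer: 8


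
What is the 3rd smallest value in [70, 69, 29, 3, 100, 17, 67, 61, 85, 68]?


Sort ascending: [3, 17, 29, 61, 67, 68, 69, 70, 85, 100]
The 3rd element (1-indexed) is at index 2.
Value = 29
Final answer: 29


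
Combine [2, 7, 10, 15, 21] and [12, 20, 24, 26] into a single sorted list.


List A: [2, 7, 10, 15, 21]
List B: [12, 20, 24, 26]
Repeatedly compare the front elements and take the smaller:
  2 vs 12 -> take 2
  7 vs 12 -> take 7
  10 vs 12 -> take 10
  15 vs 12 -> take 12
  15 vs 20 -> take 15
  21 vs 20 -> take 20
  21 vs 24 -> take 21
  A is exhausted; append the rest of B: [24, 26]
Final answer: [2, 7, 10, 12, 15, 20, 21, 24, 26]


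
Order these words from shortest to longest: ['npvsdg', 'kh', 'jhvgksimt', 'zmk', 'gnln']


Compute lengths:
  'npvsdg' has length 6
  'kh' has length 2
  'jhvgksimt' has length 9
  'zmk' has length 3
  'gnln' has length 4
Lengths in increasing order: 2 < 3 < 4 < 6 < 9
Listing the words in that order gives the answer.
Final answer: ['kh', 'zmk', 'gnln', 'npvsdg', 'jhvgksimt']


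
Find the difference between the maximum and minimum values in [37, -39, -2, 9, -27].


Maximum value: 37
Minimum value: -39
Range = 37 - (-39) = 76
Final answer: 76


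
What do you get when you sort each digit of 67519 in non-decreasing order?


The number 67519 has digits: 6, 7, 5, 1, 9
Sorted: 1, 5, 6, 7, 9
Joining the sorted digits gives the result.
Final answer: 15679


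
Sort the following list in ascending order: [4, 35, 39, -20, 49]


Original list: [4, 35, 39, -20, 49]
Repeatedly take the smallest remaining element:
  Remaining [4, 35, 39, -20, 49] -> smallest is -20
  Remaining [4, 35, 39, 49] -> smallest is 4
  Remaining [35, 39, 49] -> smallest is 35
  Remaining [39, 49] -> smallest is 39
  Remaining [49] -> smallest is 49
Collecting the picks in order gives the sorted list.
Final answer: [-20, 4, 35, 39, 49]


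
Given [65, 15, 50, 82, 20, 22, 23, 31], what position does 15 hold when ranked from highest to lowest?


Sort descending: [82, 65, 50, 31, 23, 22, 20, 15]
Find 15 in the sorted list.
15 is at position 8.
Final answer: 8


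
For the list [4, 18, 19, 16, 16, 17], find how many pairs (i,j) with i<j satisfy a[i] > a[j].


For each element, count the later elements that are smaller than it:
  4 (index 0): smaller elements after it = [] -> 0
  18 (index 1): smaller elements after it = [16, 16, 17] -> 3
  19 (index 2): smaller elements after it = [16, 16, 17] -> 3
  16 (index 3): smaller elements after it = [] -> 0
  16 (index 4): smaller elements after it = [] -> 0
Total inversions = 0 + 3 + 3 + 0 + 0 = 6
Final answer: 6


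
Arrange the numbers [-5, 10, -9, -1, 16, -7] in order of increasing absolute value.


Compute absolute values:
  |-5| = 5
  |10| = 10
  |-9| = 9
  |-1| = 1
  |16| = 16
  |-7| = 7
Absolute values in increasing order: 1 < 5 < 7 < 9 < 10 < 16
Listing the original numbers in that order gives the answer.
Final answer: [-1, -5, -7, -9, 10, 16]


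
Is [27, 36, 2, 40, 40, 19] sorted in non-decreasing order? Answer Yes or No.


Check consecutive pairs:
  27 <= 36? True
  36 <= 2? False
  2 <= 40? True
  40 <= 40? True
  40 <= 19? False
2 consecutive pair(s) are out of order, so the list is not sorted.
Final answer: No


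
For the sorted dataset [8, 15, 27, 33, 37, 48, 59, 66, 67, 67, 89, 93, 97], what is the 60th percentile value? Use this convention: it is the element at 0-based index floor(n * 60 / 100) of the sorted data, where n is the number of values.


The dataset has n = 13 elements.
Index = floor(13 * 60 / 100) = floor(780 / 100) = floor(7.8) = 7
Counting from index 0 in the sorted data, the element at index 7 is 66.
Final answer: 66


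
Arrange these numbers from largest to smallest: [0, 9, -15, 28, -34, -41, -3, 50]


Original list: [0, 9, -15, 28, -34, -41, -3, 50]
Repeatedly take the largest remaining element:
  Remaining [0, 9, -15, 28, -34, -41, -3, 50] -> largest is 50
  Remaining [0, 9, -15, 28, -34, -41, -3] -> largest is 28
  Remaining [0, 9, -15, -34, -41, -3] -> largest is 9
  Remaining [0, -15, -34, -41, -3] -> largest is 0
  Remaining [-15, -34, -41, -3] -> largest is -3
  Remaining [-15, -34, -41] -> largest is -15
  Remaining [-34, -41] -> largest is -34
  Remaining [-41] -> largest is -41
Collecting the picks in order gives the descending list.
Final answer: [50, 28, 9, 0, -3, -15, -34, -41]


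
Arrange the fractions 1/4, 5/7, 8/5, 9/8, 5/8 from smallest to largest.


Convert to decimal for comparison:
  1/4 = 0.25
  5/7 = 0.7143
  8/5 = 1.6
  9/8 = 1.125
  5/8 = 0.625
Decimals in increasing order: 0.25 < 0.625 < 0.7143 < 1.125 < 1.6
Writing each back as its fraction gives the sorted order.
Final answer: 1/4, 5/8, 5/7, 9/8, 8/5


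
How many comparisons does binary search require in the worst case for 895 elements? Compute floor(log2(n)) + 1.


Binary search halves the search space each step.
Maximum comparisons = floor(log2(895)) + 1
log2(895) = 9.8057
floor(log2(895)) = 9, so 9 + 1 = 10
Final answer: 10


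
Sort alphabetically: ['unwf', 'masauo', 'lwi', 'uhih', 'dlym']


Compare strings character by character (the first differing letter decides):
  'dlym' < 'lwi' since 'd' < 'l' at position 1
  'lwi' < 'masauo' since 'l' < 'm' at position 1
  'masauo' < 'uhih' since 'm' < 'u' at position 1
  'uhih' < 'unwf' since 'h' < 'n' at position 2
Chaining these comparisons gives the alphabetical order.
Final answer: ['dlym', 'lwi', 'masauo', 'uhih', 'unwf']


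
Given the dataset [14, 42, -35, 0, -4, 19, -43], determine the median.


First, sort the list: [-43, -35, -4, 0, 14, 19, 42]
The list has 7 elements (odd count).
The middle index is 3 (0-based), and the element there is 0.
Final answer: 0


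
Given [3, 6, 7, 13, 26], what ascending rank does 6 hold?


Sort ascending: [3, 6, 7, 13, 26]
Find 6 in the sorted list.
6 is at position 2 (1-indexed).
Final answer: 2


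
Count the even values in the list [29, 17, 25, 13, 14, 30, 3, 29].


Check each element:
  29 is odd
  17 is odd
  25 is odd
  13 is odd
  14 is even
  30 is even
  3 is odd
  29 is odd
Evens: [14, 30]
Count of evens = 2
Final answer: 2


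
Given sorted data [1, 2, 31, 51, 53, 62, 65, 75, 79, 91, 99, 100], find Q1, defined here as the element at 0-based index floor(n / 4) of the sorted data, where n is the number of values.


The list has n = 12 elements.
Q1 index = floor(12 / 4) = floor(3) = 3
Counting from index 0 in the sorted data, the element at index 3 is 51.
Final answer: 51


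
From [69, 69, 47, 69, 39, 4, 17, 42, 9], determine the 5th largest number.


Sort descending: [69, 69, 69, 47, 42, 39, 17, 9, 4]
The 5th element (1-indexed) is at index 4.
Value = 42
Final answer: 42


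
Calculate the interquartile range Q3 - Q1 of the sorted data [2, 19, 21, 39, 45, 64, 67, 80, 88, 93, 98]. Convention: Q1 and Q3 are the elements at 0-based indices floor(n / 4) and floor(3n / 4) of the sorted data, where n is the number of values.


The data has n = 11 elements.
Q1 index = floor(11 / 4) = floor(2.75) = 2; Q3 index = floor(3 * 11 / 4) = floor(8.25) = 8
Q1 = element at index 2 = 21
Q3 = element at index 8 = 88
IQR = 88 - 21 = 67
Final answer: 67


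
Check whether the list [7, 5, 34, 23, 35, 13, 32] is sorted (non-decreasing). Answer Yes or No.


Check consecutive pairs:
  7 <= 5? False
  5 <= 34? True
  34 <= 23? False
  23 <= 35? True
  35 <= 13? False
  13 <= 32? True
3 consecutive pair(s) are out of order, so the list is not sorted.
Final answer: No


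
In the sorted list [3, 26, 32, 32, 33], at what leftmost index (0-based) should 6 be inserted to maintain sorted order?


List is sorted: [3, 26, 32, 32, 33]
We need the leftmost position where 6 can be inserted, i.e. the first index whose element is >= 6 (or the end of the list if none is).
Binary search with low=0, high=5 (0-based indices):
  low=0, high=5, mid=2: a[2]=32 >= 6, so high = 2
  low=0, high=2, mid=1: a[1]=26 >= 6, so high = 1
  low=0, high=1, mid=0: a[0]=3 < 6, so low = 1
Now low = high = 1, so the insertion index is 1.
Final answer: 1


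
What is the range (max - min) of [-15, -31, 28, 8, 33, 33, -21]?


Maximum value: 33
Minimum value: -31
Range = 33 - (-31) = 64
Final answer: 64


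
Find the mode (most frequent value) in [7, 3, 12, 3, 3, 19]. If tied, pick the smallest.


Count the frequency of each value:
  3 appears 3 time(s)
  7 appears 1 time(s)
  12 appears 1 time(s)
  19 appears 1 time(s)
Maximum frequency is 3.
Only 3 reaches that frequency, so it is the mode.
Final answer: 3


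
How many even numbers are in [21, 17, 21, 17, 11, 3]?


Check each element:
  21 is odd
  17 is odd
  21 is odd
  17 is odd
  11 is odd
  3 is odd
Evens: []
Count of evens = 0
Final answer: 0


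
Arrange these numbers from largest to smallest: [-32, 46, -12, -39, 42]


Original list: [-32, 46, -12, -39, 42]
Repeatedly take the largest remaining element:
  Remaining [-32, 46, -12, -39, 42] -> largest is 46
  Remaining [-32, -12, -39, 42] -> largest is 42
  Remaining [-32, -12, -39] -> largest is -12
  Remaining [-32, -39] -> largest is -32
  Remaining [-39] -> largest is -39
Collecting the picks in order gives the descending list.
Final answer: [46, 42, -12, -32, -39]


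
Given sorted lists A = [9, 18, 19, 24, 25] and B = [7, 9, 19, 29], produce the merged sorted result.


List A: [9, 18, 19, 24, 25]
List B: [7, 9, 19, 29]
Repeatedly compare the front elements and take the smaller:
  9 vs 7 -> take 7
  9 vs 9 -> take 9
  18 vs 9 -> take 9
  18 vs 19 -> take 18
  19 vs 19 -> take 19
  24 vs 19 -> take 19
  24 vs 29 -> take 24
  25 vs 29 -> take 25
  A is exhausted; append the rest of B: [29]
Final answer: [7, 9, 9, 18, 19, 19, 24, 25, 29]


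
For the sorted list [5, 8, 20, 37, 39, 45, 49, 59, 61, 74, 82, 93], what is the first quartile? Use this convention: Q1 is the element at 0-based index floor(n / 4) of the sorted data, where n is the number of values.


The list has n = 12 elements.
Q1 index = floor(12 / 4) = floor(3) = 3
Counting from index 0 in the sorted data, the element at index 3 is 37.
Final answer: 37
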